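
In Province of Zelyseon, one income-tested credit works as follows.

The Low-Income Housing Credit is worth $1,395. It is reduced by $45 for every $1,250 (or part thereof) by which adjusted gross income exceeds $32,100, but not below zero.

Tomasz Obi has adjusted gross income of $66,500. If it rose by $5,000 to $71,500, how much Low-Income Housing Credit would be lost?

$135

At $66,500 — income exceeds $32,100 by $34,400, which is 28 full-or-partial $1,250 increments; reduction = 28 × $45 = $1,260, leaving $135.
At $71,500 — income exceeds $32,100 by $39,400 → 32 increments × $45 = $1,440 ≥ base, so the credit is $0.
Lost: $135 − $0 = $135.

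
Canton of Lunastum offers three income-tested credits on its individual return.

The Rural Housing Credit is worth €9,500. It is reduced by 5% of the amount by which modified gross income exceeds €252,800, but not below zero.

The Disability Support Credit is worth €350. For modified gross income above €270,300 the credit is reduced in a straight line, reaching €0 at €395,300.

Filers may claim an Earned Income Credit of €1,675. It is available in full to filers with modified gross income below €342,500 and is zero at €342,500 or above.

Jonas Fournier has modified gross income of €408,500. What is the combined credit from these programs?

Rural Housing Credit: 5% of the €155,700 excess over €252,800 is €7,785; credit = €9,500 − €7,785 = €1,715.
Disability Support Credit: €408,500 is at or above €395,300, so the credit is €0.
Earned Income Credit: €408,500 meets or exceeds the €342,500 cutoff, so the credit is €0.
Total: €1,715 + €0 + €0 = €1,715.

€1,715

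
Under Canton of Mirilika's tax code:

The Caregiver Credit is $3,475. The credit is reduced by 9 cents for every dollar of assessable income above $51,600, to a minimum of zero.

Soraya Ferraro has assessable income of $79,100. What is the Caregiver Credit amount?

$1,000

Caregiver Credit: 9% of the $27,500 excess over $51,600 is $2,475; credit = $3,475 − $2,475 = $1,000.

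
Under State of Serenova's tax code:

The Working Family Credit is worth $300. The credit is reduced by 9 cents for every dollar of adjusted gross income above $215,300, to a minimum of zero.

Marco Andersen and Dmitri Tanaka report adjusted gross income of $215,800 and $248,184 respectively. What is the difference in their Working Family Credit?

$255

Marco ($215,800): Working Family Credit: 9% of the $500 excess over $215,300 is $45; credit = $300 − $45 = $255.
Dmitri ($248,184): Working Family Credit: 9% of the $32,884 excess over $215,300 is $2,959.56 ≥ base, so the credit is $0.
Difference: |$255 − $0| = $255.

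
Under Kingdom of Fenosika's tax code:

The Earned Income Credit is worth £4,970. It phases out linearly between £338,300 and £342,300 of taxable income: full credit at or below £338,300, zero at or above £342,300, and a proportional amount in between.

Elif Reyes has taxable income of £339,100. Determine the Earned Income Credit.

£3,976

Earned Income Credit: £339,100 is £800 into a £4,000 phase-out range, leaving 3,200/4,000 of the credit: £4,970 × 3,200/4,000 = £3,976.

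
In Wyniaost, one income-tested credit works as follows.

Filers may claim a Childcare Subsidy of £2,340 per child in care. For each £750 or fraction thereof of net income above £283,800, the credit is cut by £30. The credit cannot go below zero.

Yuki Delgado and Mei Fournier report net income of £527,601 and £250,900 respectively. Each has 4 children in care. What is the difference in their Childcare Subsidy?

£9,360

Yuki (£527,601): Childcare Subsidy: base = 4 × £2,340 = £9,360. income exceeds £283,800 by £243,801 → 326 increments × £30 = £9,780 ≥ base, so the credit is £0.
Mei (£250,900): Childcare Subsidy: base = 4 × £2,340 = £9,360. £250,900 is at or below the £283,800 threshold, so the full £9,360 applies.
Difference: |£0 − £9,360| = £9,360.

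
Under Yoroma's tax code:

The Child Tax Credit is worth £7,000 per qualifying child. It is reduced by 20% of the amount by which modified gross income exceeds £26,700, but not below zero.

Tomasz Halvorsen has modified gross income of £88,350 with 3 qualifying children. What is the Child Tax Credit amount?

£8,670

Child Tax Credit: base = 3 × £7,000 = £21,000. 20% of the £61,650 excess over £26,700 is £12,330; credit = £21,000 − £12,330 = £8,670.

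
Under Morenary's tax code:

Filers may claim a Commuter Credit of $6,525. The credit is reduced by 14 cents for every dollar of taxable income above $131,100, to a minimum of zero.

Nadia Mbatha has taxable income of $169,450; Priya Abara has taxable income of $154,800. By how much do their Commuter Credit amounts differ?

$2,051

Nadia ($169,450): Commuter Credit: 14% of the $38,350 excess over $131,100 is $5,369; credit = $6,525 − $5,369 = $1,156.
Priya ($154,800): Commuter Credit: 14% of the $23,700 excess over $131,100 is $3,318; credit = $6,525 − $3,318 = $3,207.
Difference: |$1,156 − $3,207| = $2,051.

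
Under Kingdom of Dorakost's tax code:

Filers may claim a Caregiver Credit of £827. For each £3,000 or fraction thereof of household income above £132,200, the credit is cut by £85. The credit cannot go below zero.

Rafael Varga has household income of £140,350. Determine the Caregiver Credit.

Caregiver Credit: income exceeds £132,200 by £8,150, which is 3 full-or-partial £3,000 increments; reduction = 3 × £85 = £255, leaving £572.

£572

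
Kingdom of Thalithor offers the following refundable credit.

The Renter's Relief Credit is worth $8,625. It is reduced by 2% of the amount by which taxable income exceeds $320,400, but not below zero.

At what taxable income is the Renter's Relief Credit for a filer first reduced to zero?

$751,650

The credit falls by 2% of each dollar above $320,400, so it reaches zero when the excess is $8,625 / 2% = $431,250: income = $320,400 + $431,250 = $751,650.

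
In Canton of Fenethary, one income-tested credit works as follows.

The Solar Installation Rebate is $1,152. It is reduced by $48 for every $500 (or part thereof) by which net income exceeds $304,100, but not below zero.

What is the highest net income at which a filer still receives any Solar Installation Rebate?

After 23 increments the reduction is 23 × $48 = $1,104, leaving $48; one more increment wipes it out. Increment 23 ends at excess 23 × $500 = $11,500, so the highest qualifying income is $304,100 + $11,500 = $315,600.

$315,600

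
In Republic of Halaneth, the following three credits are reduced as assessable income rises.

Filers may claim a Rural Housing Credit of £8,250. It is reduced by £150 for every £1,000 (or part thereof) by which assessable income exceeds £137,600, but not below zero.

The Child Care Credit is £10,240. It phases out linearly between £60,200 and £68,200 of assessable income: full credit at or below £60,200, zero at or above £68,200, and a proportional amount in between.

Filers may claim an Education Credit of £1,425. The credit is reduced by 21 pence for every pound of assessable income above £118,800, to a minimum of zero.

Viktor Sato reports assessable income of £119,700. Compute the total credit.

Rural Housing Credit: £119,700 is at or below the £137,600 threshold, so the full £8,250 applies.
Child Care Credit: £119,700 is at or above £68,200, so the credit is £0.
Education Credit: 21% of the £900 excess over £118,800 is £189; credit = £1,425 − £189 = £1,236.
Total: £8,250 + £0 + £1,236 = £9,486.

£9,486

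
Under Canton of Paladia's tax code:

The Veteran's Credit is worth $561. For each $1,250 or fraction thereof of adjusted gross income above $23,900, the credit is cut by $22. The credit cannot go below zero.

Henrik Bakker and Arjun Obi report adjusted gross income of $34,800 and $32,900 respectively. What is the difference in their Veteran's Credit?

Henrik ($34,800): Veteran's Credit: income exceeds $23,900 by $10,900, which is 9 full-or-partial $1,250 increments; reduction = 9 × $22 = $198, leaving $363.
Arjun ($32,900): Veteran's Credit: income exceeds $23,900 by $9,000, which is 8 full-or-partial $1,250 increments; reduction = 8 × $22 = $176, leaving $385.
Difference: |$363 − $385| = $22.

$22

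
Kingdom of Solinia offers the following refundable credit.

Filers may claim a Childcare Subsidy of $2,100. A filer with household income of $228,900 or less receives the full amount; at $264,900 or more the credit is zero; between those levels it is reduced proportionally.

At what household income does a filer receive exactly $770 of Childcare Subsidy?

$251,700

$770 is 770/2,100 of the full $2,100, so 1,330/2,100 of the $36,000 range has been used: income = $228,900 + $36,000 × 1,330/2,100 = $251,700.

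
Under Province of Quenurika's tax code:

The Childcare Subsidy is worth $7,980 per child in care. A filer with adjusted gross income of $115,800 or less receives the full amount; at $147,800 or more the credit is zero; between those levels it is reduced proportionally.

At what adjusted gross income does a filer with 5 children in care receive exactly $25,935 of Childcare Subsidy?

Full credit = 5 × $7,980 = $39,900.
$25,935 is 25,935/39,900 of the full $39,900, so 13,965/39,900 of the $32,000 range has been used: income = $115,800 + $32,000 × 13,965/39,900 = $127,000.

$127,000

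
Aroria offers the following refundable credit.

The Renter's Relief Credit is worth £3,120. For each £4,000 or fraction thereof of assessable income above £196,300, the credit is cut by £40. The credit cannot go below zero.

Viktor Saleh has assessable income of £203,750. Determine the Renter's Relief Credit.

Renter's Relief Credit: income exceeds £196,300 by £7,450, which is 2 full-or-partial £4,000 increments; reduction = 2 × £40 = £80, leaving £3,040.

£3,040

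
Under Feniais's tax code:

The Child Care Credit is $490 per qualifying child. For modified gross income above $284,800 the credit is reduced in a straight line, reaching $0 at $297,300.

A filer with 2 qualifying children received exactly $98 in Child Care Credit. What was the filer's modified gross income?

Full credit = 2 × $490 = $980.
$98 is 98/980 of the full $980, so 882/980 of the $12,500 range has been used: income = $284,800 + $12,500 × 882/980 = $296,050.

$296,050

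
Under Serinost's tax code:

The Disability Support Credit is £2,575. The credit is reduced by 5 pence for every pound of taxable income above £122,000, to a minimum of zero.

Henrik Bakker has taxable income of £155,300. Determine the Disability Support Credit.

Disability Support Credit: 5% of the £33,300 excess over £122,000 is £1,665; credit = £2,575 − £1,665 = £910.

£910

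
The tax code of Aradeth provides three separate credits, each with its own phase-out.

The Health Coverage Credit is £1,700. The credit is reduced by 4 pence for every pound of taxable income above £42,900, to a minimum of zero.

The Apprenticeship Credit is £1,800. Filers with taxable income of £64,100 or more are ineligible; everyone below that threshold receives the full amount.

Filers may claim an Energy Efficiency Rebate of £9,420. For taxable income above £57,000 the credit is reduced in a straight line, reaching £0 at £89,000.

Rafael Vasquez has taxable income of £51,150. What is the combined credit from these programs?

£12,590

Health Coverage Credit: 4% of the £8,250 excess over £42,900 is £330; credit = £1,700 − £330 = £1,370.
Apprenticeship Credit: £51,150 is below the £64,100 cutoff, so the full £1,800 applies.
Energy Efficiency Rebate: £51,150 is at or below the £57,000 threshold, so the full £9,420 applies.
Total: £1,370 + £1,800 + £9,420 = £12,590.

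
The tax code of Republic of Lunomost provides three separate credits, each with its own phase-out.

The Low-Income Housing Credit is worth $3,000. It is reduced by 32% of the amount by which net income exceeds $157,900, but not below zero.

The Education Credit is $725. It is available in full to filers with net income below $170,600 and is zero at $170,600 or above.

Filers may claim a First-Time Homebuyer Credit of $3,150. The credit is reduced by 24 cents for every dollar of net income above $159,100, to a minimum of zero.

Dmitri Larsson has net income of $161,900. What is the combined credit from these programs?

$4,923

Low-Income Housing Credit: 32% of the $4,000 excess over $157,900 is $1,280; credit = $3,000 − $1,280 = $1,720.
Education Credit: $161,900 is below the $170,600 cutoff, so the full $725 applies.
First-Time Homebuyer Credit: 24% of the $2,800 excess over $159,100 is $672; credit = $3,150 − $672 = $2,478.
Total: $1,720 + $725 + $2,478 = $4,923.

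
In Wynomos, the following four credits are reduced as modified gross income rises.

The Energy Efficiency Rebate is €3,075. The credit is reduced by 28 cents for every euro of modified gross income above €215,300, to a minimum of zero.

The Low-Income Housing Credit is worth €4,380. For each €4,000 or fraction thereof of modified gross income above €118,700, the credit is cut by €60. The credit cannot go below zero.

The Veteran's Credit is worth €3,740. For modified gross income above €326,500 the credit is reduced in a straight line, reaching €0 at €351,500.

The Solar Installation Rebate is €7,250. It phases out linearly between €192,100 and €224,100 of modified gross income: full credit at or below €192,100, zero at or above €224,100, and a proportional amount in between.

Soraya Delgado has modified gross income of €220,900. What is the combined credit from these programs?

€8,792

Energy Efficiency Rebate: 28% of the €5,600 excess over €215,300 is €1,568; credit = €3,075 − €1,568 = €1,507.
Low-Income Housing Credit: income exceeds €118,700 by €102,200, which is 26 full-or-partial €4,000 increments; reduction = 26 × €60 = €1,560, leaving €2,820.
Veteran's Credit: €220,900 is at or below the €326,500 threshold, so the full €3,740 applies.
Solar Installation Rebate: €220,900 is €28,800 into a €32,000 phase-out range, leaving 3,200/32,000 of the credit: €7,250 × 3,200/32,000 = €725.
Total: €1,507 + €2,820 + €3,740 + €725 = €8,792.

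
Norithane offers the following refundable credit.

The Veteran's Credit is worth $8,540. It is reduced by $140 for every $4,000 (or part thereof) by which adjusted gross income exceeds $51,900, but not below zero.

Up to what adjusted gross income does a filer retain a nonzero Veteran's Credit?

$291,900

After 60 increments the reduction is 60 × $140 = $8,400, leaving $140; one more increment wipes it out. Increment 60 ends at excess 60 × $4,000 = $240,000, so the highest qualifying income is $51,900 + $240,000 = $291,900.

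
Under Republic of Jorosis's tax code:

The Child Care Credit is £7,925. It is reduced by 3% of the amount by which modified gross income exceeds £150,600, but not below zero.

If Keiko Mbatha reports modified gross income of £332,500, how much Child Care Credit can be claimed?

£2,468

Child Care Credit: 3% of the £181,900 excess over £150,600 is £5,457; credit = £7,925 − £5,457 = £2,468.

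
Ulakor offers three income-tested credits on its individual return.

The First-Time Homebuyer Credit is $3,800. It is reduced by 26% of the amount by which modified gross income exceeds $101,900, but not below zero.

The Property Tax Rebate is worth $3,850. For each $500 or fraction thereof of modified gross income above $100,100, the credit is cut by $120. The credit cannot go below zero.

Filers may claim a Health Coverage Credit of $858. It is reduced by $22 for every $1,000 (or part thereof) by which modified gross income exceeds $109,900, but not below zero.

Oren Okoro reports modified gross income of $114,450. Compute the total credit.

First-Time Homebuyer Credit: 26% of the $12,550 excess over $101,900 is $3,263; credit = $3,800 − $3,263 = $537.
Property Tax Rebate: income exceeds $100,100 by $14,350, which is 29 full-or-partial $500 increments; reduction = 29 × $120 = $3,480, leaving $370.
Health Coverage Credit: income exceeds $109,900 by $4,550, which is 5 full-or-partial $1,000 increments; reduction = 5 × $22 = $110, leaving $748.
Total: $537 + $370 + $748 = $1,655.

$1,655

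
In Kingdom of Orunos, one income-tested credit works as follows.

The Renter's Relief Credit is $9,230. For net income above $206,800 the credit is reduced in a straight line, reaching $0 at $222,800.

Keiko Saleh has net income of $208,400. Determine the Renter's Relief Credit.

$8,307

Renter's Relief Credit: $208,400 is $1,600 into a $16,000 phase-out range, leaving 14,400/16,000 of the credit: $9,230 × 14,400/16,000 = $8,307.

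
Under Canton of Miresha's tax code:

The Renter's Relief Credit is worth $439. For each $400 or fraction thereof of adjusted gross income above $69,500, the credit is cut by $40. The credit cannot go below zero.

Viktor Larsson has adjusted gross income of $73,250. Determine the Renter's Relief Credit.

Renter's Relief Credit: income exceeds $69,500 by $3,750, which is 10 full-or-partial $400 increments; reduction = 10 × $40 = $400, leaving $39.

$39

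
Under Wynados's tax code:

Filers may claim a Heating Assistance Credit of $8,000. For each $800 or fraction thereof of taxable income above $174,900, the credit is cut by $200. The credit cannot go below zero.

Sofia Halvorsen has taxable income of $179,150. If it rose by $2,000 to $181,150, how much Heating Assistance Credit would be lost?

At $179,150 — income exceeds $174,900 by $4,250, which is 6 full-or-partial $800 increments; reduction = 6 × $200 = $1,200, leaving $6,800.
At $181,150 — income exceeds $174,900 by $6,250, which is 8 full-or-partial $800 increments; reduction = 8 × $200 = $1,600, leaving $6,400.
Lost: $6,800 − $6,400 = $400.

$400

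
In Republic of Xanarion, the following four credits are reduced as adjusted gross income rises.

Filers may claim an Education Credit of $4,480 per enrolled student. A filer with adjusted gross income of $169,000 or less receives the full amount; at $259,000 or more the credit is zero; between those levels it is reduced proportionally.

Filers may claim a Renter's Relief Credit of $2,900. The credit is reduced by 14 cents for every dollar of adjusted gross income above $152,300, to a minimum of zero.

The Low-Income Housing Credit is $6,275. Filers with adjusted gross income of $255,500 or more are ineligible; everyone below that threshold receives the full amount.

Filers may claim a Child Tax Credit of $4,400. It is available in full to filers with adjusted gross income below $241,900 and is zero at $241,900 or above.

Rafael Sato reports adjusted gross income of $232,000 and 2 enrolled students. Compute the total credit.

$13,363

Education Credit: base = 2 × $4,480 = $8,960. $232,000 is $63,000 into a $90,000 phase-out range, leaving 27,000/90,000 of the credit: $8,960 × 27,000/90,000 = $2,688.
Renter's Relief Credit: 14% of the $79,700 excess over $152,300 is $11,158 ≥ base, so the credit is $0.
Low-Income Housing Credit: $232,000 is below the $255,500 cutoff, so the full $6,275 applies.
Child Tax Credit: $232,000 is below the $241,900 cutoff, so the full $4,400 applies.
Total: $2,688 + $0 + $6,275 + $4,400 = $13,363.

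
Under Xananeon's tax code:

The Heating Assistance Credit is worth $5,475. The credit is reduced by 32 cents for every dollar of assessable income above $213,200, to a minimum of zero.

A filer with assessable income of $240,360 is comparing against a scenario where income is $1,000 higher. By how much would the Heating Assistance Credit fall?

$0

At $240,360 — 32% of the $27,160 excess over $213,200 is $8,691.20 ≥ base, so the credit is $0.
At $241,360 — 32% of the $28,160 excess over $213,200 is $9,011.20 ≥ base, so the credit is $0.
Lost: $0 − $0 = $0.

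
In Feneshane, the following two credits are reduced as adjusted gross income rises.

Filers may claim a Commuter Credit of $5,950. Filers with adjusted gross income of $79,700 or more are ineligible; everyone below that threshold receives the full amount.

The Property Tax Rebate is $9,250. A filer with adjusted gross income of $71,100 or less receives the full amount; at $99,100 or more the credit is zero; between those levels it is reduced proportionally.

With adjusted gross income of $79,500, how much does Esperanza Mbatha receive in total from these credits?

$12,425

Commuter Credit: $79,500 is below the $79,700 cutoff, so the full $5,950 applies.
Property Tax Rebate: $79,500 is $8,400 into a $28,000 phase-out range, leaving 19,600/28,000 of the credit: $9,250 × 19,600/28,000 = $6,475.
Total: $5,950 + $6,475 = $12,425.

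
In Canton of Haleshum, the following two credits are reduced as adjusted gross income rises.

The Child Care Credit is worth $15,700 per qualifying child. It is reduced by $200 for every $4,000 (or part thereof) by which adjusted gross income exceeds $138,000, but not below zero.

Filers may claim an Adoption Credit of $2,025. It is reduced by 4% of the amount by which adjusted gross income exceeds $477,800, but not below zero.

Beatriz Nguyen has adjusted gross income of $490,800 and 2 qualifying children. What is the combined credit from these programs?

Child Care Credit: base = 2 × $15,700 = $31,400. income exceeds $138,000 by $352,800, which is 89 full-or-partial $4,000 increments; reduction = 89 × $200 = $17,800, leaving $13,600.
Adoption Credit: 4% of the $13,000 excess over $477,800 is $520; credit = $2,025 − $520 = $1,505.
Total: $13,600 + $1,505 = $15,105.

$15,105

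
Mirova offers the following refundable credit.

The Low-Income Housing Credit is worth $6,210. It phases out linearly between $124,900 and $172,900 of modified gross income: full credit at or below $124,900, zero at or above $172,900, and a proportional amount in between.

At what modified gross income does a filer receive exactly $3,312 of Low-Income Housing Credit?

$3,312 is 3,312/6,210 of the full $6,210, so 2,898/6,210 of the $48,000 range has been used: income = $124,900 + $48,000 × 2,898/6,210 = $147,300.

$147,300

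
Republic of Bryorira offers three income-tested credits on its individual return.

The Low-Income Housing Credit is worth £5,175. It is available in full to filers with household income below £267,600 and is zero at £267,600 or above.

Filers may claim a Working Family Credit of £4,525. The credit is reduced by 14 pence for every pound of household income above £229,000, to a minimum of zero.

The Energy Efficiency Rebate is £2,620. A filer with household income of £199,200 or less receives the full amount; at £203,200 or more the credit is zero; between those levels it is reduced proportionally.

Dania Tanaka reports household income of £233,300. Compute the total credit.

Low-Income Housing Credit: £233,300 is below the £267,600 cutoff, so the full £5,175 applies.
Working Family Credit: 14% of the £4,300 excess over £229,000 is £602; credit = £4,525 − £602 = £3,923.
Energy Efficiency Rebate: £233,300 is at or above £203,200, so the credit is £0.
Total: £5,175 + £3,923 + £0 = £9,098.

£9,098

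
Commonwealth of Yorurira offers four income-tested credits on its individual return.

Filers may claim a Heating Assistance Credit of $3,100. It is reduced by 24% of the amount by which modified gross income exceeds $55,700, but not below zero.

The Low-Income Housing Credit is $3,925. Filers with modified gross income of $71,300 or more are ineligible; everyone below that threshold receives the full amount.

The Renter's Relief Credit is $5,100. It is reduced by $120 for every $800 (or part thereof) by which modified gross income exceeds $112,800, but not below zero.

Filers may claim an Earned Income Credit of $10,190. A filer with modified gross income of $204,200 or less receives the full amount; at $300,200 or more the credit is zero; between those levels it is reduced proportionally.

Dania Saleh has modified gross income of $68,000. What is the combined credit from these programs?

$19,363

Heating Assistance Credit: 24% of the $12,300 excess over $55,700 is $2,952; credit = $3,100 − $2,952 = $148.
Low-Income Housing Credit: $68,000 is below the $71,300 cutoff, so the full $3,925 applies.
Renter's Relief Credit: $68,000 is at or below the $112,800 threshold, so the full $5,100 applies.
Earned Income Credit: $68,000 is at or below the $204,200 threshold, so the full $10,190 applies.
Total: $148 + $3,925 + $5,100 + $10,190 = $19,363.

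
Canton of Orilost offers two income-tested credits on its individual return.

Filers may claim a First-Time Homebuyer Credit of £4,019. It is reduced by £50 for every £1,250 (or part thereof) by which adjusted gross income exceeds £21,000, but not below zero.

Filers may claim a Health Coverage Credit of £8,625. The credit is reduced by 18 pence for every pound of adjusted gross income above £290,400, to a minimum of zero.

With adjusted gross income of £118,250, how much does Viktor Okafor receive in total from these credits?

£8,744

First-Time Homebuyer Credit: income exceeds £21,000 by £97,250, which is 78 full-or-partial £1,250 increments; reduction = 78 × £50 = £3,900, leaving £119.
Health Coverage Credit: £118,250 is at or below the £290,400 threshold, so the full £8,625 applies.
Total: £119 + £8,625 = £8,744.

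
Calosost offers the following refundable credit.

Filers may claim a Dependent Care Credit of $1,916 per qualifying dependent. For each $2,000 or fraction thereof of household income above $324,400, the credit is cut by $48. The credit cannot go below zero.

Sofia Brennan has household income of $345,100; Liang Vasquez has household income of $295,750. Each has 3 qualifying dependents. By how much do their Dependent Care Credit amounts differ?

$528

Sofia ($345,100): Dependent Care Credit: base = 3 × $1,916 = $5,748. income exceeds $324,400 by $20,700, which is 11 full-or-partial $2,000 increments; reduction = 11 × $48 = $528, leaving $5,220.
Liang ($295,750): Dependent Care Credit: base = 3 × $1,916 = $5,748. $295,750 is at or below the $324,400 threshold, so the full $5,748 applies.
Difference: |$5,220 − $5,748| = $528.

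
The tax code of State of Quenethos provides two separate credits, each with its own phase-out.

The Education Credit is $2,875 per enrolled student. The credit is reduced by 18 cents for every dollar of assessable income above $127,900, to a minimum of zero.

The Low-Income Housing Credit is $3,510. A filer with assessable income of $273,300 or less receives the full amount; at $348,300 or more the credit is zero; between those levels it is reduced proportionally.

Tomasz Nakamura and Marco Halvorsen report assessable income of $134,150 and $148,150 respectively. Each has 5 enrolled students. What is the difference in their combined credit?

$2,520

Tomasz ($134,150): Education Credit: base = 5 × $2,875 = $14,375. 18% of the $6,250 excess over $127,900 is $1,125; credit = $14,375 − $1,125 = $13,250. Low-Income Housing Credit: $134,150 is at or below the $273,300 threshold, so the full $3,510 applies. total $13,250 + $3,510 = $16,760
Marco ($148,150): Education Credit: base = 5 × $2,875 = $14,375. 18% of the $20,250 excess over $127,900 is $3,645; credit = $14,375 − $3,645 = $10,730. Low-Income Housing Credit: $148,150 is at or below the $273,300 threshold, so the full $3,510 applies. total $10,730 + $3,510 = $14,240
Difference: |$16,760 − $14,240| = $2,520.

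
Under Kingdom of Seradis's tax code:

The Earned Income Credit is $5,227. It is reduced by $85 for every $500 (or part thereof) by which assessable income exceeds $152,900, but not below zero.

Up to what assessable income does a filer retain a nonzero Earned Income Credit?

$183,400

After 61 increments the reduction is 61 × $85 = $5,185, leaving $42; one more increment wipes it out. Increment 61 ends at excess 61 × $500 = $30,500, so the highest qualifying income is $152,900 + $30,500 = $183,400.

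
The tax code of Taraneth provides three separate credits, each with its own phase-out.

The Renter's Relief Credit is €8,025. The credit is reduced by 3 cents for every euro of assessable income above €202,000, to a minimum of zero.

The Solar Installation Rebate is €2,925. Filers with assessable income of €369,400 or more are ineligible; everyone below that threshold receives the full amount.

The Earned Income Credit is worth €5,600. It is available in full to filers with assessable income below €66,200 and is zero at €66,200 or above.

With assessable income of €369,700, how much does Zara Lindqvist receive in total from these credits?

Renter's Relief Credit: 3% of the €167,700 excess over €202,000 is €5,031; credit = €8,025 − €5,031 = €2,994.
Solar Installation Rebate: €369,700 meets or exceeds the €369,400 cutoff, so the credit is €0.
Earned Income Credit: €369,700 meets or exceeds the €66,200 cutoff, so the credit is €0.
Total: €2,994 + €0 + €0 = €2,994.

€2,994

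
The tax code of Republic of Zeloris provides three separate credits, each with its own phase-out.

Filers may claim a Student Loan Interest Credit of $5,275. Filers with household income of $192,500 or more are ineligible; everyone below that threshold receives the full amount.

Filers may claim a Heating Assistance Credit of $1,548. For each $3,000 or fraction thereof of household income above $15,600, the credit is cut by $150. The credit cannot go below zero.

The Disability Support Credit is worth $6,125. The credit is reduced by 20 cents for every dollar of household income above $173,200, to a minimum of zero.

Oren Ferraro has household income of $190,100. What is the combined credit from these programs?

$8,020

Student Loan Interest Credit: $190,100 is below the $192,500 cutoff, so the full $5,275 applies.
Heating Assistance Credit: income exceeds $15,600 by $174,500 → 59 increments × $150 = $8,850 ≥ base, so the credit is $0.
Disability Support Credit: 20% of the $16,900 excess over $173,200 is $3,380; credit = $6,125 − $3,380 = $2,745.
Total: $5,275 + $0 + $2,745 = $8,020.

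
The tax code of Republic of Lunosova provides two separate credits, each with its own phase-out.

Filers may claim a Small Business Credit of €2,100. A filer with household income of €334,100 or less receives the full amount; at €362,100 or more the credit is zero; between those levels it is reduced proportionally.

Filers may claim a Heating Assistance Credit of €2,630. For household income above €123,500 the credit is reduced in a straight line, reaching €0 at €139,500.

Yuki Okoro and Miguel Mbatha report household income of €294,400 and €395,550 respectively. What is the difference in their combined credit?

€2,100

Yuki (€294,400): Small Business Credit: €294,400 is at or below the €334,100 threshold, so the full €2,100 applies. Heating Assistance Credit: €294,400 is at or above €139,500, so the credit is €0. total €2,100 + €0 = €2,100
Miguel (€395,550): Small Business Credit: €395,550 is at or above €362,100, so the credit is €0. Heating Assistance Credit: €395,550 is at or above €139,500, so the credit is €0. total €0 + €0 = €0
Difference: |€2,100 − €0| = €2,100.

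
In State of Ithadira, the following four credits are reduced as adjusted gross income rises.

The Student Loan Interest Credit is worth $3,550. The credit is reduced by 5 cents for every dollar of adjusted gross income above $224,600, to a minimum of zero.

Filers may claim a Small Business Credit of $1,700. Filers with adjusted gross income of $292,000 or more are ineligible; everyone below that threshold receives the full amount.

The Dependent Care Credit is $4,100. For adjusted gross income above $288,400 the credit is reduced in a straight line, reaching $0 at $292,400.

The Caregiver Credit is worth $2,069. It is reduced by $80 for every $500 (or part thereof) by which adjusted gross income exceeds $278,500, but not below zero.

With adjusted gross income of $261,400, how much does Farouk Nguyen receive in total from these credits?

$9,579

Student Loan Interest Credit: 5% of the $36,800 excess over $224,600 is $1,840; credit = $3,550 − $1,840 = $1,710.
Small Business Credit: $261,400 is below the $292,000 cutoff, so the full $1,700 applies.
Dependent Care Credit: $261,400 is at or below the $288,400 threshold, so the full $4,100 applies.
Caregiver Credit: $261,400 is at or below the $278,500 threshold, so the full $2,069 applies.
Total: $1,710 + $1,700 + $4,100 + $2,069 = $9,579.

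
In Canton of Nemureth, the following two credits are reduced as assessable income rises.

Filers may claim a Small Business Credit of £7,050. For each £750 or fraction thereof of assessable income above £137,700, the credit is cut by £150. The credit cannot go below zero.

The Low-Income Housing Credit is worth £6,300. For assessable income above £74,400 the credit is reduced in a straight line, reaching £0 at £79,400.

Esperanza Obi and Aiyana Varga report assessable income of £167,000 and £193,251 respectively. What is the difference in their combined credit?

£1,050

Esperanza (£167,000): Small Business Credit: income exceeds £137,700 by £29,300, which is 40 full-or-partial £750 increments; reduction = 40 × £150 = £6,000, leaving £1,050. Low-Income Housing Credit: £167,000 is at or above £79,400, so the credit is £0. total £1,050 + £0 = £1,050
Aiyana (£193,251): Small Business Credit: income exceeds £137,700 by £55,551 → 75 increments × £150 = £11,250 ≥ base, so the credit is £0. Low-Income Housing Credit: £193,251 is at or above £79,400, so the credit is £0. total £0 + £0 = £0
Difference: |£1,050 − £0| = £1,050.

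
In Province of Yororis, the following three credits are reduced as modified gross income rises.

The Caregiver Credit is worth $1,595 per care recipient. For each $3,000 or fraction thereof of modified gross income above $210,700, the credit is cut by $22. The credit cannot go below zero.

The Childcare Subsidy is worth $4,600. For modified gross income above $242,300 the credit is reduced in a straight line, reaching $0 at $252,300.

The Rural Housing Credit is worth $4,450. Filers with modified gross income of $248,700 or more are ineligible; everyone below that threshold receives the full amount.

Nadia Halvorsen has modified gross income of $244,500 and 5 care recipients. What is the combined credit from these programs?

Caregiver Credit: base = 5 × $1,595 = $7,975. income exceeds $210,700 by $33,800, which is 12 full-or-partial $3,000 increments; reduction = 12 × $22 = $264, leaving $7,711.
Childcare Subsidy: $244,500 is $2,200 into a $10,000 phase-out range, leaving 7,800/10,000 of the credit: $4,600 × 7,800/10,000 = $3,588.
Rural Housing Credit: $244,500 is below the $248,700 cutoff, so the full $4,450 applies.
Total: $7,711 + $3,588 + $4,450 = $15,749.

$15,749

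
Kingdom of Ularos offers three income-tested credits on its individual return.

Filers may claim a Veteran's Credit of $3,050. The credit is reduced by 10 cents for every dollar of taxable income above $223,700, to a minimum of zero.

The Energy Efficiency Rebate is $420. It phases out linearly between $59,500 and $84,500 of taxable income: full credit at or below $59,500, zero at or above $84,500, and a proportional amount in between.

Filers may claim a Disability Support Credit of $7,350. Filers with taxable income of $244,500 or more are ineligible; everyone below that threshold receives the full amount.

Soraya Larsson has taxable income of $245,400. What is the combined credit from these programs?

Veteran's Credit: 10% of the $21,700 excess over $223,700 is $2,170; credit = $3,050 − $2,170 = $880.
Energy Efficiency Rebate: $245,400 is at or above $84,500, so the credit is $0.
Disability Support Credit: $245,400 meets or exceeds the $244,500 cutoff, so the credit is $0.
Total: $880 + $0 + $0 = $880.

$880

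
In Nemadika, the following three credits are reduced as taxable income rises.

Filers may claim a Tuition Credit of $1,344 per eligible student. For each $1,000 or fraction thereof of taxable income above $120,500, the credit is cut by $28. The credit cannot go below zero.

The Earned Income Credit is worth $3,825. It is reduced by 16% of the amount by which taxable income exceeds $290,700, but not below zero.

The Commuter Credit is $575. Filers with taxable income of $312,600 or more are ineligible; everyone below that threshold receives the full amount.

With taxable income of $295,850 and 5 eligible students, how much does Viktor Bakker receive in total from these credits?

$5,368

Tuition Credit: base = 5 × $1,344 = $6,720. income exceeds $120,500 by $175,350, which is 176 full-or-partial $1,000 increments; reduction = 176 × $28 = $4,928, leaving $1,792.
Earned Income Credit: 16% of the $5,150 excess over $290,700 is $824; credit = $3,825 − $824 = $3,001.
Commuter Credit: $295,850 is below the $312,600 cutoff, so the full $575 applies.
Total: $1,792 + $3,001 + $575 = $5,368.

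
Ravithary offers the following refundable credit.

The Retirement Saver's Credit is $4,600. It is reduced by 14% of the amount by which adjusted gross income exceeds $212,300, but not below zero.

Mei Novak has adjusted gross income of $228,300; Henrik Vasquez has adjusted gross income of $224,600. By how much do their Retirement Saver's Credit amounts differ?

Mei ($228,300): Retirement Saver's Credit: 14% of the $16,000 excess over $212,300 is $2,240; credit = $4,600 − $2,240 = $2,360.
Henrik ($224,600): Retirement Saver's Credit: 14% of the $12,300 excess over $212,300 is $1,722; credit = $4,600 − $1,722 = $2,878.
Difference: |$2,360 − $2,878| = $518.

$518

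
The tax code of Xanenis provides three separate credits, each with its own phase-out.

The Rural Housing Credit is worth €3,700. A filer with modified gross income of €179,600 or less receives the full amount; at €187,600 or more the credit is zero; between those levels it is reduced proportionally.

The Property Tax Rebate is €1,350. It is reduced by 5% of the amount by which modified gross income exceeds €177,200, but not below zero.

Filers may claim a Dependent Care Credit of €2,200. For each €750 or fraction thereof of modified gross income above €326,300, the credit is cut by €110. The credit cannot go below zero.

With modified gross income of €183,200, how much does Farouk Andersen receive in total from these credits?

€5,285

Rural Housing Credit: €183,200 is €3,600 into a €8,000 phase-out range, leaving 4,400/8,000 of the credit: €3,700 × 4,400/8,000 = €2,035.
Property Tax Rebate: 5% of the €6,000 excess over €177,200 is €300; credit = €1,350 − €300 = €1,050.
Dependent Care Credit: €183,200 is at or below the €326,300 threshold, so the full €2,200 applies.
Total: €2,035 + €1,050 + €2,200 = €5,285.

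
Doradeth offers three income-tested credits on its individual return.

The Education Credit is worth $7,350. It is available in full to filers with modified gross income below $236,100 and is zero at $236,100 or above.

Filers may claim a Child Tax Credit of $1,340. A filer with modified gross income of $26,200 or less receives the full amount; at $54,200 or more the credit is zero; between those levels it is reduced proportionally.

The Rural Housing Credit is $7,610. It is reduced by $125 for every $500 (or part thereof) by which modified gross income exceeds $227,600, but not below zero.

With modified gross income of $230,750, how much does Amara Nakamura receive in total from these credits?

Education Credit: $230,750 is below the $236,100 cutoff, so the full $7,350 applies.
Child Tax Credit: $230,750 is at or above $54,200, so the credit is $0.
Rural Housing Credit: income exceeds $227,600 by $3,150, which is 7 full-or-partial $500 increments; reduction = 7 × $125 = $875, leaving $6,735.
Total: $7,350 + $0 + $6,735 = $14,085.

$14,085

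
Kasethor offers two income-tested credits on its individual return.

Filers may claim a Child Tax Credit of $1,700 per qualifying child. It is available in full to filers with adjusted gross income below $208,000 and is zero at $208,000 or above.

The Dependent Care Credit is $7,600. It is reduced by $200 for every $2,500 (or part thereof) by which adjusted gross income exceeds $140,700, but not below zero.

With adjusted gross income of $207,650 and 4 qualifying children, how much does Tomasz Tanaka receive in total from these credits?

$9,000

Child Tax Credit: base = 4 × $1,700 = $6,800. $207,650 is below the $208,000 cutoff, so the full $6,800 applies.
Dependent Care Credit: income exceeds $140,700 by $66,950, which is 27 full-or-partial $2,500 increments; reduction = 27 × $200 = $5,400, leaving $2,200.
Total: $6,800 + $2,200 = $9,000.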